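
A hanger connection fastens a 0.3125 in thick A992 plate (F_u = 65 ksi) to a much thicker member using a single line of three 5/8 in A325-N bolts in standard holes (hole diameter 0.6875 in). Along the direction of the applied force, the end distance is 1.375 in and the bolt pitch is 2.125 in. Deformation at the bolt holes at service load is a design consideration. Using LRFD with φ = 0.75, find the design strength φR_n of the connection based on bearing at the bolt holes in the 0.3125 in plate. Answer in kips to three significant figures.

64.6 kips

Per bolt r_n = 1.2 l_c t F_u ≤ 2.4 d t F_u; upper limit = 2.4 × 0.625 × 0.3125 × 65 = 30.47 kips.
Edge bolt: l_c = 1.375 − 0.6875/2 = 1.031 in → 1.2 × 1.031 × 0.3125 × 65 = 25.14 → r_n = 25.14 kips.
Interior bolts: l_c = 2.125 − 0.6875 = 1.438 in → 1.2 × 1.438 × 0.3125 × 65 = 35.04 → r_n = 30.47 kips.
R_n = 1 × 25.14 + 2 × 30.47 = 86.07 kips.
Design strength φR_n = 0.75 × 86.07 = 64.6 kips.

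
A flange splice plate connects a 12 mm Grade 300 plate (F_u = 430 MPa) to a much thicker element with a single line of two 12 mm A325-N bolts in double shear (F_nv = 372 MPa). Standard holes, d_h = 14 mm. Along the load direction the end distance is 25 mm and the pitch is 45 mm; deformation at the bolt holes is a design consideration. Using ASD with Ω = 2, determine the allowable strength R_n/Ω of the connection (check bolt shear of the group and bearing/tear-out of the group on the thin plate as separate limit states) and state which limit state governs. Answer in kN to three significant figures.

84.1 kN (bolt shear governs)

Bolt shear: A_b = π·12²/4 = 113.1 mm²; R_n = 372 × 113.1 × 2 × 2 / 1000 = 168.3 kN → 168.3 / 2 = 84.1 kN.
Bearing (1.2 l_c t F_u ≤ 2.4 d t F_u): upper limit = 2.4·12·12·430 / 1000 = 148.6 kN.
  Edge l_c = 25 − 14/2 = 18 → r_n = 111.5 kN; interior l_c = 45 − 14 = 31 → r_n = 148.6 kN.
  R_n,bearing = 1·111.5 + 1·148.6 = 260.1 kN → 260.1 / 2 = 130 kN.
Bolt shear governs: 84.1 kN.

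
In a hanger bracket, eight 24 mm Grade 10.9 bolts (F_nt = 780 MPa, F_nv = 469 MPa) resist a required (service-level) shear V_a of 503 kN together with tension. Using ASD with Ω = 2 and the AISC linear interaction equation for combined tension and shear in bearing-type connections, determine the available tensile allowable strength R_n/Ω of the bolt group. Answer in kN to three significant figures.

998 kN

A_b = π·24²/4 = 452.4 mm²; f_rv = 503 × 1000 / (8 × 452.4) = 139 MPa.
F'_nt = 1.3 F_nt − (Ω F_nt / F_nv) f_rv = 1.3·780 − (2·780/469)·139 = 551.7 MPa, capped at F_nt → F'_nt = 551.7 MPa.
R_n = F'_nt · A_b · n = 551.7 × 452.4 × 8 / 1000 = 1997 kN.
Allowable strength R_n/Ω = 1997 / 2 = 998 kN.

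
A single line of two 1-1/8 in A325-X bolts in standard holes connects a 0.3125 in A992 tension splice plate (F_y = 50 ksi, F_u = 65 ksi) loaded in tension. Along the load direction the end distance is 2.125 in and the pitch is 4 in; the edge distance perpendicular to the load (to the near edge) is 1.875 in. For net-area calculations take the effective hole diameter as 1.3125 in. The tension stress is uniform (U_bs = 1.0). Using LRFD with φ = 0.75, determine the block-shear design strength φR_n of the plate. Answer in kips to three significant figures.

Shear plane L_v = 2.125 + 1·4 = 6.125 in; A_gv = 6.125 × 0.3125 = 1.914 in².
A_nv = (6.125 − 1.5·1.3125) × 0.3125 = 1.299 in².
A_nt = (1.875 − 0.5·1.3125) × 0.3125 = 0.3809 in².
0.6 F_u A_nv = 50.65 kips; 0.6 F_y A_gv = 57.42 kips → shear rupture governs the shear term.
R_n = 50.65 + 1.0 × 65 × 0.3809 = 75.41 kips.
Design strength φR_n = 0.75 × 75.41 = 56.6 kips.

56.6 kips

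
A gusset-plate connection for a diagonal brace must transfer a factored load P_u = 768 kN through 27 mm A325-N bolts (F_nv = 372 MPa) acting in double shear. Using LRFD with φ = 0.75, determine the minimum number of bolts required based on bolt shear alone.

A_b = π·27²/4 = 572.6 mm².
Per-bolt design strength φR_n = 0.75 × 372 × 572.6 × 2 / 1000 = 319.5 kN.
n ≥ 768 / 319.5 = 2.404 → use 3 bolts.

3 bolts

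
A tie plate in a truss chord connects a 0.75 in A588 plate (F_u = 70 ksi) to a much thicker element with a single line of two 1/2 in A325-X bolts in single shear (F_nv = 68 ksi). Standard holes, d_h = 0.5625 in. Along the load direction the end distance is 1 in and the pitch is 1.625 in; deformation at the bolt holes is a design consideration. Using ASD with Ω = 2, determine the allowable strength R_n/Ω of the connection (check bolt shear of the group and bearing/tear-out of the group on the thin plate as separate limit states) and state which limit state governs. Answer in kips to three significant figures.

Bolt shear: A_b = π·0.5²/4 = 0.1963 in²; R_n = 68 × 0.1963 × 2 × 1 = 26.7 kips → 26.7 / 2 = 13.4 kips.
Bearing (1.2 l_c t F_u ≤ 2.4 d t F_u): upper limit = 2.4·0.5·0.75·70 = 63 kips.
  Edge l_c = 1 − 0.5625/2 = 0.7188 → r_n = 45.28 kips; interior l_c = 1.625 − 0.5625 = 1.062 → r_n = 63 kips.
  R_n,bearing = 1·45.28 + 1·63 = 108.3 kips → 108.3 / 2 = 54.1 kips.
Bolt shear governs: 13.4 kips.

13.4 kips (bolt shear governs)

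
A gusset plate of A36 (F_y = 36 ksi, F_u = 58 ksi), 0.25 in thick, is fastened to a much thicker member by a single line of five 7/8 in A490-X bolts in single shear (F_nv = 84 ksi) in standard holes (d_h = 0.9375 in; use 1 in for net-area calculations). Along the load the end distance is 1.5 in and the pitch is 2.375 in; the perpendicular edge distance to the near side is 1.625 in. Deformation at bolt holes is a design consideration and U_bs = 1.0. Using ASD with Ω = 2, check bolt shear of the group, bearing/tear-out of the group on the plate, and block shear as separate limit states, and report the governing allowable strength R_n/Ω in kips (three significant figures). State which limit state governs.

Bolt shear: A_b = π·0.875²/4 = 0.6013 in²; R_n = 84 × 0.6013 × 5 × 1 = 252.6 kips → 252.6 / 2 = 126 kips.
Bearing: edge l_c = 1.031, r_n = 17.94 kips; interior l_c = 1.438, r_n = 25.01 kips; R_n = 17.94 + 4·25.01 = 118 kips → 59 kips.
Block shear: A_gv = 2.75, A_nv = 1.625, A_nt = 0.2812 in²; R_n = min(0.6F_uA_nv, 0.6F_yA_gv) + U_bs·F_u·A_nt = 72.86 kips → 36.4 kips.
Block shear governs: 36.4 kips.

36.4 kips (block shear governs)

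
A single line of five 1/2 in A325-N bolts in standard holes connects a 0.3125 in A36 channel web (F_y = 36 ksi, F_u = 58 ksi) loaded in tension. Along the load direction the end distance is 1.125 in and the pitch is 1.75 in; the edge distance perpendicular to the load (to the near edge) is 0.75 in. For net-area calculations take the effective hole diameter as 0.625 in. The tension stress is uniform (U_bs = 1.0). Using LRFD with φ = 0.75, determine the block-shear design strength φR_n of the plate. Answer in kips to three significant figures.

Shear plane L_v = 1.125 + 4·1.75 = 8.125 in; A_gv = 8.125 × 0.3125 = 2.539 in².
A_nv = (8.125 − 4.5·0.625) × 0.3125 = 1.66 in².
A_nt = (0.75 − 0.5·0.625) × 0.3125 = 0.1367 in².
0.6 F_u A_nv = 57.77 kips; 0.6 F_y A_gv = 54.84 kips → shear yielding governs the shear term.
R_n = 54.84 + 1.0 × 58 × 0.1367 = 62.77 kips.
Design strength φR_n = 0.75 × 62.77 = 47.1 kips.

47.1 kips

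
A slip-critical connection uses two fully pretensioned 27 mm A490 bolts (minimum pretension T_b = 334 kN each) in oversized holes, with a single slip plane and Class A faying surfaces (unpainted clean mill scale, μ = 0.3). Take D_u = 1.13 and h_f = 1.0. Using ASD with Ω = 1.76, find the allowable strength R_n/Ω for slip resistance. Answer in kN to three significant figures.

129 kN

R_n = μ · D_u · h_f · T_b · n_s · n_b = 0.3 × 1.13 × 1.0 × 334 × 1 × 2 = 226.5 kN.
Allowable strength R_n/Ω = 226.5 / 1.76 = 129 kN.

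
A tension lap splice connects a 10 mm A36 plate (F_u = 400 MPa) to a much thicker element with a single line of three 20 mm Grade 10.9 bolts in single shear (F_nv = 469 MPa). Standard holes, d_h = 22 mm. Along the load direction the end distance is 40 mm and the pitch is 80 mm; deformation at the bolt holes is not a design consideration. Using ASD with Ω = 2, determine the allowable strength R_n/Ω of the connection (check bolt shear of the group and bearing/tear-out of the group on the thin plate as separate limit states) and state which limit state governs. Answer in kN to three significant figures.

Bolt shear: A_b = π·20²/4 = 314.2 mm²; R_n = 469 × 314.2 × 3 × 1 / 1000 = 442 kN → 442 / 2 = 221 kN.
Bearing (1.5 l_c t F_u ≤ 3.0 d t F_u): upper limit = 3.0·20·10·400 / 1000 = 240 kN.
  Edge l_c = 40 − 22/2 = 29 → r_n = 174 kN; interior l_c = 80 − 22 = 58 → r_n = 240 kN.
  R_n,bearing = 1·174 + 2·240 = 654 kN → 654 / 2 = 327 kN.
Bolt shear governs: 221 kN.

221 kN (bolt shear governs)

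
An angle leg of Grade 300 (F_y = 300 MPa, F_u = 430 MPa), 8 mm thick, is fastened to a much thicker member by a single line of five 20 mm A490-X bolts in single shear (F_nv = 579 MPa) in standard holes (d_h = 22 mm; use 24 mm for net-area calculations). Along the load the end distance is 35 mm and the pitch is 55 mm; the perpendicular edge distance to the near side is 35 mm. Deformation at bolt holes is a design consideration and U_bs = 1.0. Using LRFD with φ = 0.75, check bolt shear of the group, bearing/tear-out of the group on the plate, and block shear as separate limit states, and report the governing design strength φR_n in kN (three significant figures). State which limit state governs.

Bolt shear: A_b = π·20²/4 = 314.2 mm²; R_n = 579 × 314.2 × 5 × 1 / 1000 = 909.5 kN → 0.75 × 909.5 = 682 kN.
Bearing: edge l_c = 24, r_n = 99.07 kN; interior l_c = 33, r_n = 136.2 kN; R_n = 99.07 + 4·136.2 = 644 kN → 483 kN.
Block shear: A_gv = 2040, A_nv = 1176, A_nt = 184 mm²; R_n = min(0.6F_uA_nv, 0.6F_yA_gv) + U_bs·F_u·A_nt = 382.5 kN → 287 kN.
Block shear governs: 287 kN.

287 kN (block shear governs)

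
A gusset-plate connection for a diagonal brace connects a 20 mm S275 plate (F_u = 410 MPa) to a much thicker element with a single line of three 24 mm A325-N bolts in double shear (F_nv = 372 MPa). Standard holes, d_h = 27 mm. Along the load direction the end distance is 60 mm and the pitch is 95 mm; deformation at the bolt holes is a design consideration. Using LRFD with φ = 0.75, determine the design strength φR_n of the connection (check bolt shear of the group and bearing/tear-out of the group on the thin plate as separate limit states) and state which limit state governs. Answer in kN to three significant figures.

Bolt shear: A_b = π·24²/4 = 452.4 mm²; R_n = 372 × 452.4 × 3 × 2 / 1000 = 1010 kN → 0.75 × 1010 = 757 kN.
Bearing (1.2 l_c t F_u ≤ 2.4 d t F_u): upper limit = 2.4·24·20·410 / 1000 = 472.3 kN.
  Edge l_c = 60 − 27/2 = 46.5 → r_n = 457.6 kN; interior l_c = 95 − 27 = 68 → r_n = 472.3 kN.
  R_n,bearing = 1·457.6 + 2·472.3 = 1402 kN → 0.75 × 1402 = 1050 kN.
Bolt shear governs: 757 kN.

757 kN (bolt shear governs)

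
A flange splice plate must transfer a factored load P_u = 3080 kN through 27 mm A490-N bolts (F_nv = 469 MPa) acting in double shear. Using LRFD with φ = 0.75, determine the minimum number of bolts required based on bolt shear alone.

8 bolts

A_b = π·27²/4 = 572.6 mm².
Per-bolt design strength φR_n = 0.75 × 469 × 572.6 × 2 / 1000 = 402.8 kN.
n ≥ 3080 / 402.8 = 7.647 → use 8 bolts.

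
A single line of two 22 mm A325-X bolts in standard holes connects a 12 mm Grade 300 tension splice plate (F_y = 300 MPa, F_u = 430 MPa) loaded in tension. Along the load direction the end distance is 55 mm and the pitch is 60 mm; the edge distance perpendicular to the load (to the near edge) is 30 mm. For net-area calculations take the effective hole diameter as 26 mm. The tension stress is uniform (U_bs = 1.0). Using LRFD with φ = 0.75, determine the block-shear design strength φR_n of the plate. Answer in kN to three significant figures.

242 kN

Shear plane L_v = 55 + 1·60 = 115 mm; A_gv = 115 × 12 = 1380 mm².
A_nv = (115 − 1.5·26) × 12 = 912 mm².
A_nt = (30 − 0.5·26) × 12 = 204 mm².
0.6 F_u A_nv = 235.3 kN; 0.6 F_y A_gv = 248.4 kN → shear rupture governs the shear term.
R_n = 235.3 + 1.0 × 430 × 204 / 1000 = 323 kN.
Design strength φR_n = 0.75 × 323 = 242 kN.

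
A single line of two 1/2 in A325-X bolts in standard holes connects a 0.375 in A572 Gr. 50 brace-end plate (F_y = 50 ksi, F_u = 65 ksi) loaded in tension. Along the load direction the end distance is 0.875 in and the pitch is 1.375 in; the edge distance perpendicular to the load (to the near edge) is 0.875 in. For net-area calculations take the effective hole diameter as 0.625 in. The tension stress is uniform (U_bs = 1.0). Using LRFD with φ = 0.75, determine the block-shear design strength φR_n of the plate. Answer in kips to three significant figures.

24.7 kips

Shear plane L_v = 0.875 + 1·1.375 = 2.25 in; A_gv = 2.25 × 0.375 = 0.8438 in².
A_nv = (2.25 − 1.5·0.625) × 0.375 = 0.4922 in².
A_nt = (0.875 − 0.5·0.625) × 0.375 = 0.2109 in².
0.6 F_u A_nv = 19.2 kips; 0.6 F_y A_gv = 25.31 kips → shear rupture governs the shear term.
R_n = 19.2 + 1.0 × 65 × 0.2109 = 32.91 kips.
Design strength φR_n = 0.75 × 32.91 = 24.7 kips.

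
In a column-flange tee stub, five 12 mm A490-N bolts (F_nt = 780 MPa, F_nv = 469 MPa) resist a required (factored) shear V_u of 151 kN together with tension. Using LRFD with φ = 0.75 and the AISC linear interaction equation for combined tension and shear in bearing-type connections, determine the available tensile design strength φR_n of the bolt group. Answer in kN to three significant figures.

179 kN

A_b = π·12²/4 = 113.1 mm²; f_rv = 151 × 1000 / (5 × 113.1) = 267 MPa.
F'_nt = 1.3 F_nt − (F_nt / φF_nv) f_rv = 1.3·780 − (780/(0.75·469))·267 = 421.9 MPa, capped at F_nt → F'_nt = 421.9 MPa.
R_n = F'_nt · A_b · n = 421.9 × 113.1 × 5 / 1000 = 238.6 kN.
Design strength φR_n = 0.75 × 238.6 = 179 kN.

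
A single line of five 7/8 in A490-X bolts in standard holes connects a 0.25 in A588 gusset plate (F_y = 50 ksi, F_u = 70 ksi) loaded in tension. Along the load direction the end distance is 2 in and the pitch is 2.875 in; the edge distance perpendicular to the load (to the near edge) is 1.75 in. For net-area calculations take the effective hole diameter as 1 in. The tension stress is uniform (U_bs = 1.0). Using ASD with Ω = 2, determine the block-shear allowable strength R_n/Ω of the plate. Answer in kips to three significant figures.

Shear plane L_v = 2 + 4·2.875 = 13.5 in; A_gv = 13.5 × 0.25 = 3.375 in².
A_nv = (13.5 − 4.5·1) × 0.25 = 2.25 in².
A_nt = (1.75 − 0.5·1) × 0.25 = 0.3125 in².
0.6 F_u A_nv = 94.5 kips; 0.6 F_y A_gv = 101.2 kips → shear rupture governs the shear term.
R_n = 94.5 + 1.0 × 70 × 0.3125 = 116.4 kips.
Allowable strength R_n/Ω = 116.4 / 2 = 58.2 kips.

58.2 kips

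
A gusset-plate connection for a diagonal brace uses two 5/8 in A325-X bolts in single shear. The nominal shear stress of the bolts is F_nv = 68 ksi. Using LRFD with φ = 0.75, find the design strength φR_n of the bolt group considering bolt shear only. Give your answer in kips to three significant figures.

31.3 kips

A_b = π × 0.625² / 4 = 0.3068 in².
R_n = F_nv · A_b · n · n_s = 68 × 0.3068 × 2 × 1 = 41.72 kips.
Design strength φR_n = 0.75 × 41.72 = 31.3 kips.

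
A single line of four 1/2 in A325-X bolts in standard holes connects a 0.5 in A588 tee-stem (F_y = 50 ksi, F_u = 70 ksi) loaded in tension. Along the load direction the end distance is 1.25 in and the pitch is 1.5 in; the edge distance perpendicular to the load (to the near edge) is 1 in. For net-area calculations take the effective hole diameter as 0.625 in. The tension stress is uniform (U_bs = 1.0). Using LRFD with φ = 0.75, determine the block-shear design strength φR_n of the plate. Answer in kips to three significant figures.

Shear plane L_v = 1.25 + 3·1.5 = 5.75 in; A_gv = 5.75 × 0.5 = 2.875 in².
A_nv = (5.75 − 3.5·0.625) × 0.5 = 1.781 in².
A_nt = (1 − 0.5·0.625) × 0.5 = 0.3438 in².
0.6 F_u A_nv = 74.81 kips; 0.6 F_y A_gv = 86.25 kips → shear rupture governs the shear term.
R_n = 74.81 + 1.0 × 70 × 0.3438 = 98.88 kips.
Design strength φR_n = 0.75 × 98.88 = 74.2 kips.

74.2 kips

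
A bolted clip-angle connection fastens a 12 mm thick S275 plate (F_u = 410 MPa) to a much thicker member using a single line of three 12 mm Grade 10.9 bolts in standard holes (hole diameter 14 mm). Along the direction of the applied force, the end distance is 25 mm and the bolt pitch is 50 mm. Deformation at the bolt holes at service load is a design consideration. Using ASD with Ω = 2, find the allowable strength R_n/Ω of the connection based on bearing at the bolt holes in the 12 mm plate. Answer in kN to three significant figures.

195 kN

Per bolt r_n = 1.2 l_c t F_u ≤ 2.4 d t F_u; upper limit = 2.4 × 12 × 12 × 410 / 1000 = 141.7 kN.
Edge bolt: l_c = 25 − 14/2 = 18 mm → 1.2 × 18 × 12 × 410 / 1000 = 106.3 → r_n = 106.3 kN.
Interior bolts: l_c = 50 − 14 = 36 mm → 1.2 × 36 × 12 × 410 / 1000 = 212.5 → r_n = 141.7 kN.
R_n = 1 × 106.3 + 2 × 141.7 = 389.7 kN.
Allowable strength R_n/Ω = 389.7 / 2 = 195 kN.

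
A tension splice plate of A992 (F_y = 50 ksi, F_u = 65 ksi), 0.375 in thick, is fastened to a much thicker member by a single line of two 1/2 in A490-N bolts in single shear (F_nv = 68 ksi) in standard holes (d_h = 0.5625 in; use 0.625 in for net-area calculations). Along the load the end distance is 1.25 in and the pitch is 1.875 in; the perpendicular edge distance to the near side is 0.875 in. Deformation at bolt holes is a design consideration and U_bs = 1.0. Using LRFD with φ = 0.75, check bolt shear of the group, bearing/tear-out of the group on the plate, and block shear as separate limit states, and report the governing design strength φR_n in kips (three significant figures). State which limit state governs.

20 kips (bolt shear governs)

Bolt shear: A_b = π·0.5²/4 = 0.1963 in²; R_n = 68 × 0.1963 × 2 × 1 = 26.7 kips → 0.75 × 26.7 = 20 kips.
Bearing: edge l_c = 0.9688, r_n = 28.34 kips; interior l_c = 1.312, r_n = 29.25 kips; R_n = 28.34 + 1·29.25 = 57.59 kips → 43.2 kips.
Block shear: A_gv = 1.172, A_nv = 0.8203, A_nt = 0.2109 in²; R_n = min(0.6F_uA_nv, 0.6F_yA_gv) + U_bs·F_u·A_nt = 45.7 kips → 34.3 kips.
Bolt shear governs: 20 kips.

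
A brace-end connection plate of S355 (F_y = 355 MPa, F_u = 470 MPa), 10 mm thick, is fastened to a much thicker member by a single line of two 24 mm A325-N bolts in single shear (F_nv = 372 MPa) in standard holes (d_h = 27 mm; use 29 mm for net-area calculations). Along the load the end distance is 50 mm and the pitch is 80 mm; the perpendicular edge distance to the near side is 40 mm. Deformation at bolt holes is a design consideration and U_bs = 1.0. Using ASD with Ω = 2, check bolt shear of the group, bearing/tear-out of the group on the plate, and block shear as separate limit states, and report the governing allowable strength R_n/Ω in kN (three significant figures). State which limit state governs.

168 kN (bolt shear governs)

Bolt shear: A_b = π·24²/4 = 452.4 mm²; R_n = 372 × 452.4 × 2 × 1 / 1000 = 336.6 kN → 336.6 / 2 = 168 kN.
Bearing: edge l_c = 36.5, r_n = 205.9 kN; interior l_c = 53, r_n = 270.7 kN; R_n = 205.9 + 1·270.7 = 476.6 kN → 238 kN.
Block shear: A_gv = 1300, A_nv = 865, A_nt = 255 mm²; R_n = min(0.6F_uA_nv, 0.6F_yA_gv) + U_bs·F_u·A_nt = 363.8 kN → 182 kN.
Bolt shear governs: 168 kN.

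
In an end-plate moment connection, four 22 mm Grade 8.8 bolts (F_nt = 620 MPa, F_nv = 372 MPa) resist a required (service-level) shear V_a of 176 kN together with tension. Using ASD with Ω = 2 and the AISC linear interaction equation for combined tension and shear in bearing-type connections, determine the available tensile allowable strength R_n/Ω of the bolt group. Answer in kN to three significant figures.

319 kN

A_b = π·22²/4 = 380.1 mm²; f_rv = 176 × 1000 / (4 × 380.1) = 115.7 MPa.
F'_nt = 1.3 F_nt − (Ω F_nt / F_nv) f_rv = 1.3·620 − (2·620/372)·115.7 = 420.2 MPa, capped at F_nt → F'_nt = 420.2 MPa.
R_n = F'_nt · A_b · n = 420.2 × 380.1 × 4 / 1000 = 638.9 kN.
Allowable strength R_n/Ω = 638.9 / 2 = 319 kN.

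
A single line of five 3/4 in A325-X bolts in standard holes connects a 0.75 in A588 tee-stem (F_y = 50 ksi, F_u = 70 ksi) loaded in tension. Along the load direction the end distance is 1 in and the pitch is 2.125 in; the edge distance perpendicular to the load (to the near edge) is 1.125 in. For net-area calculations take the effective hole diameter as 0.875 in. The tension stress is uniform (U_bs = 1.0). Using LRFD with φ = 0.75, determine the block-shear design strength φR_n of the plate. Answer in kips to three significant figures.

158 kips

Shear plane L_v = 1 + 4·2.125 = 9.5 in; A_gv = 9.5 × 0.75 = 7.125 in².
A_nv = (9.5 − 4.5·0.875) × 0.75 = 4.172 in².
A_nt = (1.125 − 0.5·0.875) × 0.75 = 0.5156 in².
0.6 F_u A_nv = 175.2 kips; 0.6 F_y A_gv = 213.8 kips → shear rupture governs the shear term.
R_n = 175.2 + 1.0 × 70 × 0.5156 = 211.3 kips.
Design strength φR_n = 0.75 × 211.3 = 158 kips.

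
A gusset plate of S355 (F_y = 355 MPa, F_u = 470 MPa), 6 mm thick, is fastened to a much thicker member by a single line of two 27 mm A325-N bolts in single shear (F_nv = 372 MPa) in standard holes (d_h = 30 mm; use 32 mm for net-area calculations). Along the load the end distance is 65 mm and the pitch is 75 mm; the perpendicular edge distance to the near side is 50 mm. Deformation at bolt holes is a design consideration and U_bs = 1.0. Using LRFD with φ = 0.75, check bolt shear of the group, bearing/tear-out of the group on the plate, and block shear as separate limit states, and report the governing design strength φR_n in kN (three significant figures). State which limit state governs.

Bolt shear: A_b = π·27²/4 = 572.6 mm²; R_n = 372 × 572.6 × 2 × 1 / 1000 = 426 kN → 0.75 × 426 = 319 kN.
Bearing: edge l_c = 50, r_n = 169.2 kN; interior l_c = 45, r_n = 152.3 kN; R_n = 169.2 + 1·152.3 = 321.5 kN → 241 kN.
Block shear: A_gv = 840, A_nv = 552, A_nt = 204 mm²; R_n = min(0.6F_uA_nv, 0.6F_yA_gv) + U_bs·F_u·A_nt = 251.5 kN → 189 kN.
Block shear governs: 189 kN.

189 kN (block shear governs)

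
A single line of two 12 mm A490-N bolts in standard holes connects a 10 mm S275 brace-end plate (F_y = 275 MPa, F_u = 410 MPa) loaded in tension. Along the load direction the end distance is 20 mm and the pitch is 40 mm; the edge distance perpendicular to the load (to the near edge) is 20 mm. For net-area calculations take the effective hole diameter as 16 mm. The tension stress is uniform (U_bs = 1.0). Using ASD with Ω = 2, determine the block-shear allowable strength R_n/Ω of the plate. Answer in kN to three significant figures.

Shear plane L_v = 20 + 1·40 = 60 mm; A_gv = 60 × 10 = 600 mm².
A_nv = (60 − 1.5·16) × 10 = 360 mm².
A_nt = (20 − 0.5·16) × 10 = 120 mm².
0.6 F_u A_nv = 88.56 kN; 0.6 F_y A_gv = 99 kN → shear rupture governs the shear term.
R_n = 88.56 + 1.0 × 410 × 120 / 1000 = 137.8 kN.
Allowable strength R_n/Ω = 137.8 / 2 = 68.9 kN.

68.9 kN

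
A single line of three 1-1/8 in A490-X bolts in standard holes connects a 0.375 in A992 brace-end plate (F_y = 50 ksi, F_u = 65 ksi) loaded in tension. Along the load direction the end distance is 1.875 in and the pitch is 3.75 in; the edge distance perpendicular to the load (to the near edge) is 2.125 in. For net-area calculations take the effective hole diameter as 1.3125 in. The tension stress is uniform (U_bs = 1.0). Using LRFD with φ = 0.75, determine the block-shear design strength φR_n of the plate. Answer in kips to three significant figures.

93.7 kips

Shear plane L_v = 1.875 + 2·3.75 = 9.375 in; A_gv = 9.375 × 0.375 = 3.516 in².
A_nv = (9.375 − 2.5·1.3125) × 0.375 = 2.285 in².
A_nt = (2.125 − 0.5·1.3125) × 0.375 = 0.5508 in².
0.6 F_u A_nv = 89.12 kips; 0.6 F_y A_gv = 105.5 kips → shear rupture governs the shear term.
R_n = 89.12 + 1.0 × 65 × 0.5508 = 124.9 kips.
Design strength φR_n = 0.75 × 124.9 = 93.7 kips.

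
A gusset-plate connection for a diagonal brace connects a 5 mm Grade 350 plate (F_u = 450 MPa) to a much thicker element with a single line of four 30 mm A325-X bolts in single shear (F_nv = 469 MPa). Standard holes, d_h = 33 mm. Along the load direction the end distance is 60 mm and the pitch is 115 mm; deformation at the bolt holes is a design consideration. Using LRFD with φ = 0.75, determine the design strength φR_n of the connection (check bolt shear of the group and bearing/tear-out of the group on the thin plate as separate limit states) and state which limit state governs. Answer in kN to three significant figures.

453 kN (bearing governs)

Bolt shear: A_b = π·30²/4 = 706.9 mm²; R_n = 469 × 706.9 × 4 × 1 / 1000 = 1326 kN → 0.75 × 1326 = 995 kN.
Bearing (1.2 l_c t F_u ≤ 2.4 d t F_u): upper limit = 2.4·30·5·450 / 1000 = 162 kN.
  Edge l_c = 60 − 33/2 = 43.5 → r_n = 117.5 kN; interior l_c = 115 − 33 = 82 → r_n = 162 kN.
  R_n,bearing = 1·117.5 + 3·162 = 603.5 kN → 0.75 × 603.5 = 453 kN.
Bearing governs: 453 kN.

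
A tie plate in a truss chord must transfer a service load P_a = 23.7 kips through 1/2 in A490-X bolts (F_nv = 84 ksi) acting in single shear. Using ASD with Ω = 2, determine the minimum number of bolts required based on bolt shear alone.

A_b = π·0.5²/4 = 0.1963 in².
Per-bolt allowable strength R_n/Ω = 84 × 0.1963 × 1 / 2 = 8.247 kips.
n ≥ 23.7 / 8.247 = 2.874 → use 3 bolts.

3 bolts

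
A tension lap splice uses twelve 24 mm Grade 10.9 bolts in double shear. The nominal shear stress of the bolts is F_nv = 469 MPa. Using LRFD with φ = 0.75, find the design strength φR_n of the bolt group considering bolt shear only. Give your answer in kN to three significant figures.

3820 kN

A_b = π × 24² / 4 = 452.4 mm².
R_n = F_nv · A_b · n · n_s = 469 × 452.4 × 12 × 2 / 1000 = 5092 kN.
Design strength φR_n = 0.75 × 5092 = 3820 kN.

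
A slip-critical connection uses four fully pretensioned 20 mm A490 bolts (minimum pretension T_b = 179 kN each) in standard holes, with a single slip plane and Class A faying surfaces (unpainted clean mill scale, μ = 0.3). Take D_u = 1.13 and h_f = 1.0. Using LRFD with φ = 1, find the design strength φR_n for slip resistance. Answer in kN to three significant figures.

R_n = μ · D_u · h_f · T_b · n_s · n_b = 0.3 × 1.13 × 1.0 × 179 × 1 × 4 = 242.7 kN.
Design strength φR_n = 1 × 242.7 = 243 kN.

243 kN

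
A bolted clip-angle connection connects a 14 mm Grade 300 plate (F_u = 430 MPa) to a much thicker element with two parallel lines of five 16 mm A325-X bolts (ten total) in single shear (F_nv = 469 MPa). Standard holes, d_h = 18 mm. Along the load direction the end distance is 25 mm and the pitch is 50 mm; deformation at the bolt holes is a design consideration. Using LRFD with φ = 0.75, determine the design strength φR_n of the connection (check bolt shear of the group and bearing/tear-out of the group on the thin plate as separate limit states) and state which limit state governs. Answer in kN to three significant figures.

707 kN (bolt shear governs)

Bolt shear: A_b = π·16²/4 = 201.1 mm²; R_n = 469 × 201.1 × 10 × 1 / 1000 = 943 kN → 0.75 × 943 = 707 kN.
Bearing (1.2 l_c t F_u ≤ 2.4 d t F_u): upper limit = 2.4·16·14·430 / 1000 = 231.2 kN.
  Edge l_c = 25 − 18/2 = 16 → r_n = 115.6 kN; interior l_c = 50 − 18 = 32 → r_n = 231.2 kN.
  R_n,bearing = 2·115.6 + 8·231.2 = 2081 kN → 0.75 × 2081 = 1560 kN.
Bolt shear governs: 707 kN.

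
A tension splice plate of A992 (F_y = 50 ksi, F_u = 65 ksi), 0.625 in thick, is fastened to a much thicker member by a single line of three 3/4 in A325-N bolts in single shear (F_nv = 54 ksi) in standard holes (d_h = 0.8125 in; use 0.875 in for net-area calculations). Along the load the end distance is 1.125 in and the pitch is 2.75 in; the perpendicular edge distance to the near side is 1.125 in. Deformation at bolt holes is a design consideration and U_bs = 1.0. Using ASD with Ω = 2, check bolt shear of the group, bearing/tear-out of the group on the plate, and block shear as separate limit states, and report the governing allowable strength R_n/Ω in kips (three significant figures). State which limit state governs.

Bolt shear: A_b = π·0.75²/4 = 0.4418 in²; R_n = 54 × 0.4418 × 3 × 1 = 71.57 kips → 71.57 / 2 = 35.8 kips.
Bearing: edge l_c = 0.7188, r_n = 35.04 kips; interior l_c = 1.938, r_n = 73.12 kips; R_n = 35.04 + 2·73.12 = 181.3 kips → 90.6 kips.
Block shear: A_gv = 4.141, A_nv = 2.773, A_nt = 0.4297 in²; R_n = min(0.6F_uA_nv, 0.6F_yA_gv) + U_bs·F_u·A_nt = 136.1 kips → 68 kips.
Bolt shear governs: 35.8 kips.

35.8 kips (bolt shear governs)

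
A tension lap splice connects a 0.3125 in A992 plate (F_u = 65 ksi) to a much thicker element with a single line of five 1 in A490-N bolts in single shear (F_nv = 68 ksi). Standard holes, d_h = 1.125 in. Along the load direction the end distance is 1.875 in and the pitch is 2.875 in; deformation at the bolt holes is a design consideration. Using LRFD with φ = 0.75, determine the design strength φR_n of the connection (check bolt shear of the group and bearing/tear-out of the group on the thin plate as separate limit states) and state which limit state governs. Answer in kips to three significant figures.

152 kips (bearing governs)

Bolt shear: A_b = π·1²/4 = 0.7854 in²; R_n = 68 × 0.7854 × 5 × 1 = 267 kips → 0.75 × 267 = 200 kips.
Bearing (1.2 l_c t F_u ≤ 2.4 d t F_u): upper limit = 2.4·1·0.3125·65 = 48.75 kips.
  Edge l_c = 1.875 − 1.125/2 = 1.312 → r_n = 31.99 kips; interior l_c = 2.875 − 1.125 = 1.75 → r_n = 42.66 kips.
  R_n,bearing = 1·31.99 + 4·42.66 = 202.6 kips → 0.75 × 202.6 = 152 kips.
Bearing governs: 152 kips.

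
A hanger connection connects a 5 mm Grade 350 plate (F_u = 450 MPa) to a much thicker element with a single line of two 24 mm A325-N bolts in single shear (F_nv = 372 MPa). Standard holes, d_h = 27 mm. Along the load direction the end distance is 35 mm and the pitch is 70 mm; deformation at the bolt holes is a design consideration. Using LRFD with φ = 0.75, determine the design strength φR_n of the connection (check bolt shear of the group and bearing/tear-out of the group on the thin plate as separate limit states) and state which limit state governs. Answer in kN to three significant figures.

Bolt shear: A_b = π·24²/4 = 452.4 mm²; R_n = 372 × 452.4 × 2 × 1 / 1000 = 336.6 kN → 0.75 × 336.6 = 252 kN.
Bearing (1.2 l_c t F_u ≤ 2.4 d t F_u): upper limit = 2.4·24·5·450 / 1000 = 129.6 kN.
  Edge l_c = 35 − 27/2 = 21.5 → r_n = 58.05 kN; interior l_c = 70 − 27 = 43 → r_n = 116.1 kN.
  R_n,bearing = 1·58.05 + 1·116.1 = 174.2 kN → 0.75 × 174.2 = 131 kN.
Bearing governs: 131 kN.

131 kN (bearing governs)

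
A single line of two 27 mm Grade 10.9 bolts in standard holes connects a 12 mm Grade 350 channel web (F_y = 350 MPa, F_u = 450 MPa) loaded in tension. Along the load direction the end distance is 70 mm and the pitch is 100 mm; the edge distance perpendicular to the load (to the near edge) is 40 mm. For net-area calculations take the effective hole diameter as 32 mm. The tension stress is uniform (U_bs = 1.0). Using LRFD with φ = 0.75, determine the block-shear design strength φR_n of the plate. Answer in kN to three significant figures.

Shear plane L_v = 70 + 1·100 = 170 mm; A_gv = 170 × 12 = 2040 mm².
A_nv = (170 − 1.5·32) × 12 = 1464 mm².
A_nt = (40 − 0.5·32) × 12 = 288 mm².
0.6 F_u A_nv = 395.3 kN; 0.6 F_y A_gv = 428.4 kN → shear rupture governs the shear term.
R_n = 395.3 + 1.0 × 450 × 288 / 1000 = 524.9 kN.
Design strength φR_n = 0.75 × 524.9 = 394 kN.

394 kN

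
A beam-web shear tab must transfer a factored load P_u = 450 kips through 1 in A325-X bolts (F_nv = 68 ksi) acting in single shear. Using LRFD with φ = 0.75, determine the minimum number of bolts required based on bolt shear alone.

12 bolts

A_b = π·1²/4 = 0.7854 in².
Per-bolt design strength φR_n = 0.75 × 68 × 0.7854 × 1 = 40.06 kips.
n ≥ 450 / 40.06 = 11.23 → use 12 bolts.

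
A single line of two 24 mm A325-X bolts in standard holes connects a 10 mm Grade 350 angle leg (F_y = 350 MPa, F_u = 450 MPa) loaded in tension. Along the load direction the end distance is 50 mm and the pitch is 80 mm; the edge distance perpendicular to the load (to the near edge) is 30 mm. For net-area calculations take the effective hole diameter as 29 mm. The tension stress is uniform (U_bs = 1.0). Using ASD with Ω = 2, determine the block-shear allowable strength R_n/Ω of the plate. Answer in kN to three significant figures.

Shear plane L_v = 50 + 1·80 = 130 mm; A_gv = 130 × 10 = 1300 mm².
A_nv = (130 − 1.5·29) × 10 = 865 mm².
A_nt = (30 − 0.5·29) × 10 = 155 mm².
0.6 F_u A_nv = 233.6 kN; 0.6 F_y A_gv = 273 kN → shear rupture governs the shear term.
R_n = 233.6 + 1.0 × 450 × 155 / 1000 = 303.3 kN.
Allowable strength R_n/Ω = 303.3 / 2 = 152 kN.

152 kN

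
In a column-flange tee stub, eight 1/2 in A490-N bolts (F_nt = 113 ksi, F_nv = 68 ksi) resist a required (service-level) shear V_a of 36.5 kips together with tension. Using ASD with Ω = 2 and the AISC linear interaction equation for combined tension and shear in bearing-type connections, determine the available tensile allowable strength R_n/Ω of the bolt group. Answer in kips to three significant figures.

A_b = π·0.5²/4 = 0.1963 in²; f_rv = 36.5 / (8 × 0.1963) = 23.24 ksi.
F'_nt = 1.3 F_nt − (Ω F_nt / F_nv) f_rv = 1.3·113 − (2·113/68)·23.24 = 69.67 ksi, capped at F_nt → F'_nt = 69.67 ksi.
R_n = F'_nt · A_b · n = 69.67 × 0.1963 × 8 = 109.4 kips.
Allowable strength R_n/Ω = 109.4 / 2 = 54.7 kips.

54.7 kips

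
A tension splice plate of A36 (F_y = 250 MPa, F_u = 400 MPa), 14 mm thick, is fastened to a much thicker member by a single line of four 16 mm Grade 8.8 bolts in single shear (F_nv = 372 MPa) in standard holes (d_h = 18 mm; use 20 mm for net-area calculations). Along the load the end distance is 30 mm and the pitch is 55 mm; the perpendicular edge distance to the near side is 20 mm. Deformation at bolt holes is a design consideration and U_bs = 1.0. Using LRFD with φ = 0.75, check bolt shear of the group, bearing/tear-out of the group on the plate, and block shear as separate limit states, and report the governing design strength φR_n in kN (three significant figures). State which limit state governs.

Bolt shear: A_b = π·16²/4 = 201.1 mm²; R_n = 372 × 201.1 × 4 × 1 / 1000 = 299.2 kN → 0.75 × 299.2 = 224 kN.
Bearing: edge l_c = 21, r_n = 141.1 kN; interior l_c = 37, r_n = 215 kN; R_n = 141.1 + 3·215 = 786.2 kN → 590 kN.
Block shear: A_gv = 2730, A_nv = 1750, A_nt = 140 mm²; R_n = min(0.6F_uA_nv, 0.6F_yA_gv) + U_bs·F_u·A_nt = 465.5 kN → 349 kN.
Bolt shear governs: 224 kN.

224 kN (bolt shear governs)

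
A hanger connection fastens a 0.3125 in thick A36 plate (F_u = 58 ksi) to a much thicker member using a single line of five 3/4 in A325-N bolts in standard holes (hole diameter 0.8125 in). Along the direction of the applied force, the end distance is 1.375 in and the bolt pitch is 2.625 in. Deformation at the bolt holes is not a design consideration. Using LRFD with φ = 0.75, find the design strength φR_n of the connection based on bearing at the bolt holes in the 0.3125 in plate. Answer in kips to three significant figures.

Per bolt r_n = 1.5 l_c t F_u ≤ 3.0 d t F_u; upper limit = 3.0 × 0.75 × 0.3125 × 58 = 40.78 kips.
Edge bolt: l_c = 1.375 − 0.8125/2 = 0.9688 in → 1.5 × 0.9688 × 0.3125 × 58 = 26.34 → r_n = 26.34 kips.
Interior bolts: l_c = 2.625 − 0.8125 = 1.812 in → 1.5 × 1.812 × 0.3125 × 58 = 49.28 → r_n = 40.78 kips.
R_n = 1 × 26.34 + 4 × 40.78 = 189.5 kips.
Design strength φR_n = 0.75 × 189.5 = 142 kips.

142 kips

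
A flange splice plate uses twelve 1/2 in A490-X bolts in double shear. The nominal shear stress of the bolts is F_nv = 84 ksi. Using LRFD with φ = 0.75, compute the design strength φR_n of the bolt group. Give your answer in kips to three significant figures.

A_b = π × 0.5² / 4 = 0.1963 in².
R_n = F_nv · A_b · n · n_s = 84 × 0.1963 × 12 × 2 = 395.8 kips.
Design strength φR_n = 0.75 × 395.8 = 297 kips.

297 kips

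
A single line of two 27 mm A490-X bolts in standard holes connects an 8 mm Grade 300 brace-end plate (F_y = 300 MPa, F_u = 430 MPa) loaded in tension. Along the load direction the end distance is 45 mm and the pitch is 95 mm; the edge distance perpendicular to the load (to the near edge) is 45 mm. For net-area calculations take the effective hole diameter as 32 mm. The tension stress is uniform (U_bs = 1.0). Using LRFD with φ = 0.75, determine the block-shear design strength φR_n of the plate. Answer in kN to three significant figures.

217 kN

Shear plane L_v = 45 + 1·95 = 140 mm; A_gv = 140 × 8 = 1120 mm².
A_nv = (140 − 1.5·32) × 8 = 736 mm².
A_nt = (45 − 0.5·32) × 8 = 232 mm².
0.6 F_u A_nv = 189.9 kN; 0.6 F_y A_gv = 201.6 kN → shear rupture governs the shear term.
R_n = 189.9 + 1.0 × 430 × 232 / 1000 = 289.6 kN.
Design strength φR_n = 0.75 × 289.6 = 217 kN.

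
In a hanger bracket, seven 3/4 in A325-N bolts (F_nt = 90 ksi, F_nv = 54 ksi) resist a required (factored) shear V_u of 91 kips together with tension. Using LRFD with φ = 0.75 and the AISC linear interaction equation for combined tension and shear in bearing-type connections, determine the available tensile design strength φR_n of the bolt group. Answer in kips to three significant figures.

120 kips

A_b = π·0.75²/4 = 0.4418 in²; f_rv = 91 / (7 × 0.4418) = 29.43 ksi.
F'_nt = 1.3 F_nt − (F_nt / φF_nv) f_rv = 1.3·90 − (90/(0.75·54))·29.43 = 51.61 ksi, capped at F_nt → F'_nt = 51.61 ksi.
R_n = F'_nt · A_b · n = 51.61 × 0.4418 × 7 = 159.6 kips.
Design strength φR_n = 0.75 × 159.6 = 120 kips.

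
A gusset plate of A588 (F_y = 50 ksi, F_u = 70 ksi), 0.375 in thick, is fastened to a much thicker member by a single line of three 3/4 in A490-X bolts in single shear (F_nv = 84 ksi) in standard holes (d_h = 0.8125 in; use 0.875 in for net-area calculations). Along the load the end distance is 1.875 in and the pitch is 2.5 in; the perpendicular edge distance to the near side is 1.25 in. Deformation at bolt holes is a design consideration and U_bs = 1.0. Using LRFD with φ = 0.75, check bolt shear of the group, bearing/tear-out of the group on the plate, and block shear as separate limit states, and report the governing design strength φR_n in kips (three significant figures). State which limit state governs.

71.4 kips (block shear governs)

Bolt shear: A_b = π·0.75²/4 = 0.4418 in²; R_n = 84 × 0.4418 × 3 × 1 = 111.3 kips → 0.75 × 111.3 = 83.5 kips.
Bearing: edge l_c = 1.469, r_n = 46.27 kips; interior l_c = 1.688, r_n = 47.25 kips; R_n = 46.27 + 2·47.25 = 140.8 kips → 106 kips.
Block shear: A_gv = 2.578, A_nv = 1.758, A_nt = 0.3047 in²; R_n = min(0.6F_uA_nv, 0.6F_yA_gv) + U_bs·F_u·A_nt = 95.16 kips → 71.4 kips.
Block shear governs: 71.4 kips.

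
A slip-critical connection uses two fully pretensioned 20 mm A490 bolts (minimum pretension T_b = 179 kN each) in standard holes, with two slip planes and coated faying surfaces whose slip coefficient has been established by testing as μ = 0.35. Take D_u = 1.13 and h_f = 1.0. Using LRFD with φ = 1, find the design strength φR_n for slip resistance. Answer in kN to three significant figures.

R_n = μ · D_u · h_f · T_b · n_s · n_b = 0.35 × 1.13 × 1.0 × 179 × 2 × 2 = 283.2 kN.
Design strength φR_n = 1 × 283.2 = 283 kN.

283 kN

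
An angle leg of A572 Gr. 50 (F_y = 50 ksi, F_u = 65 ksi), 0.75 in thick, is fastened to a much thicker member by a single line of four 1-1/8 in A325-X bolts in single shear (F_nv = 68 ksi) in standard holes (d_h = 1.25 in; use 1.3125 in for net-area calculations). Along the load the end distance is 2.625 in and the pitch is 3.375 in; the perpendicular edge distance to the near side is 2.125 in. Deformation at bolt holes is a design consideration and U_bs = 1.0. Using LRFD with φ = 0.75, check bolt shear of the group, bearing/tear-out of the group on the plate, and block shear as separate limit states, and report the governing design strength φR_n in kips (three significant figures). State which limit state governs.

203 kips (bolt shear governs)

Bolt shear: A_b = π·1.125²/4 = 0.994 in²; R_n = 68 × 0.994 × 4 × 1 = 270.4 kips → 0.75 × 270.4 = 203 kips.
Bearing: edge l_c = 2, r_n = 117 kips; interior l_c = 2.125, r_n = 124.3 kips; R_n = 117 + 3·124.3 = 489.9 kips → 367 kips.
Block shear: A_gv = 9.562, A_nv = 6.117, A_nt = 1.102 in²; R_n = min(0.6F_uA_nv, 0.6F_yA_gv) + U_bs·F_u·A_nt = 310.2 kips → 233 kips.
Bolt shear governs: 203 kips.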